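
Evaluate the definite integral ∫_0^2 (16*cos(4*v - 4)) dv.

Let u = 4*v - 4, so du = 4 dv. When v = 0, u = -4; when v = 2, u = 4.
The integral becomes 4·∫ cos(u) du from -4 to 4, with antiderivative 4*sin(u).
Back in v: F(v) = 4*sin(4*v - 4).
Then F(2) - F(0) = (4*sin(4)) - (-4*sin(4)) = 8*sin(4).

8*sin(4)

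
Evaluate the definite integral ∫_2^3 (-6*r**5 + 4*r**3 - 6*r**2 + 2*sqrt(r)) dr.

-638 - 8*sqrt(2)/3 + 4*sqrt(3)

By the power rule, an antiderivative is F(r) = -r**6 + r**4 + 4*r**(3/2)/3 - 2*r**3.
Then F(3) - F(2) = (-702 + 4*sqrt(3)) - (-64 + 8*sqrt(2)/3) = -638 - 8*sqrt(2)/3 + 4*sqrt(3).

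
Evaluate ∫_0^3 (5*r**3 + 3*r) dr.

By the power rule, an antiderivative is F(r) = 5*r**4/4 + 3*r**2/2.
Then F(3) - F(0) = (459/4) - (0) = 459/4.

459/4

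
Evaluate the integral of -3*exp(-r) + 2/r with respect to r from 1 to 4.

An antiderivative is F(r) = 2*log(r) + 3*exp(-r).
Then F(4) - F(1) = (3*exp(-4) + 4*log(2)) - (3*exp(-1)) = -3*exp(-1) + 3*exp(-4) + 4*log(2).

-3*exp(-1) + 3*exp(-4) + 4*log(2)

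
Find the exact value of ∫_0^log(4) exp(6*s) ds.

1365/2

Let u = exp(s), so du = exp(s) ds. When s = 0, u = 1; when s = log(4), u = 4.
The integral becomes ∫ u**5 du from 1 to 4, with antiderivative u**6/6.
Back in s: F(s) = exp(6*s)/6.
Then F(log(4)) - F(0) = (2048/3) - (1/6) = 1365/2.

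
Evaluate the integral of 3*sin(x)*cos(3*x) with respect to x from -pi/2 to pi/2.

Use the identity sin(x)cos(3*x) = [sin(4*x) + sin(-2*x)]/2.
An antiderivative is F(x) = 3*cos(2*x)/4 - 3*cos(4*x)/8.
Then F(pi/2) - F(-pi/2) = (-9/8) - (-9/8) = 0.

0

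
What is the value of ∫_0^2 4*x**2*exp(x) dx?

-8 + 8*exp(2)

Integrate by parts twice (u = x^2, dv = 4*exp(x) dx).
An antiderivative is F(x) = (4*x**2 - 8*x + 8)*exp(x).
Then F(2) - F(0) = (8*exp(2)) - (8) = -8 + 8*exp(2).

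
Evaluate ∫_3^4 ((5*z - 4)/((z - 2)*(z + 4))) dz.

Factor the denominator: z**2 + 2*z - 8 = (z + 4)(z - 2).
Partial fractions: (5*z - 4)/((z - 2)*(z + 4)) = 4/(z + 4) + 1/(z - 2).
An antiderivative is F(z) = log(z - 2) + 4*log(z + 4).
Then F(4) - F(3) = (13*log(2)) - (4*log(7)) = -4*log(7) + 13*log(2).

-4*log(7) + 13*log(2)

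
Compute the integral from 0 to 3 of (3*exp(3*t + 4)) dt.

Let u = 3*t + 4, so du = 3 dt. When t = 0, u = 4; when t = 3, u = 13.
The integral becomes ∫ exp(u) du from 4 to 13, with antiderivative exp(u).
Back in t: F(t) = exp(3*t + 4).
Then F(3) - F(0) = (exp(13)) - (exp(4)) = -exp(4) + exp(13).

-exp(4) + exp(13)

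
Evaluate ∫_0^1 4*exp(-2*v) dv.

2 - 2*exp(-2)

An antiderivative is F(v) = -2*exp(-2*v).
Then F(1) - F(0) = (-2*exp(-2)) - (-2) = 2 - 2*exp(-2).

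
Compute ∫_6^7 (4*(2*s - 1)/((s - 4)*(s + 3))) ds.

-4*log(3) + 4*log(5)

Factor the denominator: s**2 - s - 12 = (s + 3)(s - 4).
Partial fractions: 4*(2*s - 1)/((s - 4)*(s + 3)) = 4/(s + 3) + 4/(s - 4).
An antiderivative is F(s) = 4*log(s - 4) + 4*log(s + 3).
Then F(7) - F(6) = (4*log(2) + 4*log(3) + 4*log(5)) - (4*log(2) + 8*log(3)) = -4*log(3) + 4*log(5).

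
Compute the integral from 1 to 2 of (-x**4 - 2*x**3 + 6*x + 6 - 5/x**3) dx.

-23/40

By the power rule, an antiderivative is F(x) = -x**5/5 - x**4/2 + 3*x**2 + 6*x + 5/(2*x**2).
Then F(2) - F(1) = (409/40) - (54/5) = -23/40.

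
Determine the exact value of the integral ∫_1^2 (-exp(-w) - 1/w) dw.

An antiderivative is F(w) = -log(w) + exp(-w).
Then F(2) - F(1) = (-log(2) + exp(-2)) - (exp(-1)) = -log(2) - exp(-1) + exp(-2).

-log(2) - exp(-1) + exp(-2)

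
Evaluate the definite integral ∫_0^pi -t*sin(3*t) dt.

Integrate by parts once (u = t, dv = -sin(3*t) dt).
An antiderivative is F(t) = t*cos(3*t)/3 - sin(3*t)/9.
Then F(pi) - F(0) = (-pi/3) - (0) = -pi/3.

-pi/3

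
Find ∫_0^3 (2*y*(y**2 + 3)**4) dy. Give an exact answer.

248589/5

Let u = y**2 + 3, so du = 2*y dy. When y = 0, u = 3; when y = 3, u = 12.
The integral becomes ∫ u**4 du from 3 to 12, with antiderivative u**5/5.
Back in y: F(y) = (y**2 + 3)**5/5.
Then F(3) - F(0) = (248832/5) - (243/5) = 248589/5.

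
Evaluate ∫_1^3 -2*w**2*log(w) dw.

Integrate by parts once (u = ln w, dv = -2*w**2 dw).
An antiderivative is F(w) = -2*w**3*(3*log(w) - 1)/9.
Then F(3) - F(1) = (6 - 18*log(3)) - (2/9) = 52/9 - 18*log(3).

52/9 - 18*log(3)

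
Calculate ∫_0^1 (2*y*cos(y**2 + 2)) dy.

Let u = y**2 + 2, so du = 2*y dy. When y = 0, u = 2; when y = 1, u = 3.
The integral becomes ∫ cos(u) du from 2 to 3, with antiderivative sin(u).
Back in y: F(y) = sin(y**2 + 2).
Then F(1) - F(0) = (sin(3)) - (sin(2)) = -sin(2) + sin(3).

-sin(2) + sin(3)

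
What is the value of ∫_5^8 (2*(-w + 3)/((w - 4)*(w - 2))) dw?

-log(8)

Factor the denominator: w**2 - 6*w + 8 = (w - 2)(w - 4).
Partial fractions: 2*(-w + 3)/((w - 4)*(w - 2)) = -1/(w - 2) - 1/(w - 4).
An antiderivative is F(w) = -log(w - 4) - log(w - 2).
Then F(8) - F(5) = (-log(24)) - (-log(3)) = -log(8).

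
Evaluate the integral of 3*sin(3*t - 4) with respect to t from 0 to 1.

cos(4) - cos(1)

Let u = 3*t - 4, so du = 3 dt. When t = 0, u = -4; when t = 1, u = -1.
The integral becomes ∫ sin(u) du from -4 to -1, with antiderivative -cos(u).
Back in t: F(t) = -cos(3*t - 4).
Then F(1) - F(0) = (-cos(1)) - (-cos(4)) = cos(4) - cos(1).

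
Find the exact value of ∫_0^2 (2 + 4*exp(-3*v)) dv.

16/3 - 4*exp(-6)/3

An antiderivative is F(v) = 2*v - 4*exp(-3*v)/3.
Then F(2) - F(0) = (4 - 4*exp(-6)/3) - (-4/3) = 16/3 - 4*exp(-6)/3.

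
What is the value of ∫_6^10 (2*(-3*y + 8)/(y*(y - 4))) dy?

-4*log(5) + 2*log(3)

Factor the denominator: y**2 - 4*y = y(y - 4).
Partial fractions: 2*(-3*y + 8)/(y*(y - 4)) = -4/y - 2/(y - 4).
An antiderivative is F(y) = -4*log(y) - 2*log(y - 4).
Then F(10) - F(6) = (-4*log(5) - 6*log(2) - 2*log(3)) - (-4*log(3) - 6*log(2)) = -4*log(5) + 2*log(3).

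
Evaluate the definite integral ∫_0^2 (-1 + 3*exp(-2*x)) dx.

An antiderivative is F(x) = -x - 3*exp(-2*x)/2.
Then F(2) - F(0) = (-2 - 3*exp(-4)/2) - (-3/2) = (-exp(4) - 3)*exp(-4)/2.

(-exp(4) - 3)*exp(-4)/2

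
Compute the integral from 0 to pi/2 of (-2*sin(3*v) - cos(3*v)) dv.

An antiderivative is F(v) = -sin(3*v)/3 + 2*cos(3*v)/3.
Then F(pi/2) - F(0) = (1/3) - (2/3) = -1/3.

-1/3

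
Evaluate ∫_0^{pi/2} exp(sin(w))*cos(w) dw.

Let u = sin(w), so du = cos(w) dw. When w = 0, u = 0; when w = pi/2, u = 1.
The integral becomes ∫ exp(u) du from 0 to 1, with antiderivative exp(u).
Back in w: F(w) = exp(sin(w)).
Then F(pi/2) - F(0) = (E) - (1) = -1 + E.

-1 + E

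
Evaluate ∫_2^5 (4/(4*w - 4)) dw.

log(4)

An antiderivative is F(w) = log(4*w - 4).
Then F(5) - F(2) = (log(16)) - (log(4)) = log(4).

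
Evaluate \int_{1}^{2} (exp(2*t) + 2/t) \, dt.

An antiderivative is F(t) = exp(2*t)/2 + 2*log(t).
Then F(2) - F(1) = (log(4) + exp(4)/2) - (exp(2)/2) = -exp(2)/2 + log(4) + exp(4)/2.

-exp(2)/2 + log(4) + exp(4)/2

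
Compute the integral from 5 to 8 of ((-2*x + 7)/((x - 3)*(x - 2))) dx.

log(5/16)

Factor the denominator: x**2 - 5*x + 6 = (x - 2)(x - 3).
Partial fractions: (-2*x + 7)/((x - 3)*(x - 2)) = -3/(x - 2) + 1/(x - 3).
An antiderivative is F(x) = log(x - 3) - 3*log(x - 2).
Then F(8) - F(5) = (-3*log(3) - 3*log(2) + log(5)) - (log(2/27)) = log(5/16).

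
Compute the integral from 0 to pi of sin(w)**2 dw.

pi/2

Use the identity sin^2(w) = (1 - cos(2*w))/2.
An antiderivative is F(w) = w/2 - sin(2*w)/4.
Then F(pi) - F(0) = (pi/2) - (0) = pi/2.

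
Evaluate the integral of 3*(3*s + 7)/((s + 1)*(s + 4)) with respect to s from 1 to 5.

Factor the denominator: s**2 + 5*s + 4 = (s + 4)(s + 1).
Partial fractions: 3*(3*s + 7)/((s + 1)*(s + 4)) = 5/(s + 4) + 4/(s + 1).
An antiderivative is F(s) = 4*log(s + 1) + 5*log(s + 4).
Then F(5) - F(1) = (4*log(2) + 14*log(3)) - (4*log(2) + 5*log(5)) = -5*log(5) + 14*log(3).

-5*log(5) + 14*log(3)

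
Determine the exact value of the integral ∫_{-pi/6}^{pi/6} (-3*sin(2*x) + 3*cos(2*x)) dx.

An antiderivative is F(x) = 3*sin(2*x)/2 + 3*cos(2*x)/2.
Then F(pi/6) - F(-pi/6) = (3/4 + 3*sqrt(3)/4) - (3/4 - 3*sqrt(3)/4) = 3*sqrt(3)/2.

3*sqrt(3)/2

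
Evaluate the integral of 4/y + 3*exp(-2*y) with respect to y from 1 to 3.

An antiderivative is F(y) = 4*log(y) - 3*exp(-2*y)/2.
Then F(3) - F(1) = (-3*exp(-6)/2 + 4*log(3)) - (-3*exp(-2)/2) = -3*exp(-6)/2 + 3*exp(-2)/2 + 4*log(3).

-3*exp(-6)/2 + 3*exp(-2)/2 + 4*log(3)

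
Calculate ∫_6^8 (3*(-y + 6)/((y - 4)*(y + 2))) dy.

-4*log(5) + 9*log(2)

Factor the denominator: y**2 - 2*y - 8 = (y + 2)(y - 4).
Partial fractions: 3*(-y + 6)/((y - 4)*(y + 2)) = -4/(y + 2) + 1/(y - 4).
An antiderivative is F(y) = log(y - 4) - 4*log(y + 2).
Then F(8) - F(6) = (-4*log(5) - 2*log(2)) - (-11*log(2)) = -4*log(5) + 9*log(2).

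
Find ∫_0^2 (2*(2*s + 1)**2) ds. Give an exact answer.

124/3

Let u = 2*s + 1, so du = 2 ds. When s = 0, u = 1; when s = 2, u = 5.
The integral becomes ∫ u**2 du from 1 to 5, with antiderivative u**3/3.
Back in s: F(s) = (2*s + 1)**3/3.
Then F(2) - F(0) = (125/3) - (1/3) = 124/3.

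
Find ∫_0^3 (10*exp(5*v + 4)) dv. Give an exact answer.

Let u = 5*v + 4, so du = 5 dv. When v = 0, u = 4; when v = 3, u = 19.
The integral becomes 2·∫ exp(u) du from 4 to 19, with antiderivative 2*exp(u).
Back in v: F(v) = 2*exp(5*v + 4).
Then F(3) - F(0) = (2*exp(19)) - (2*exp(4)) = -2*(1 - exp(15))*exp(4).

-2*(1 - exp(15))*exp(4)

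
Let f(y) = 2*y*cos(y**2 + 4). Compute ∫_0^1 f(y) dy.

sin(5) - sin(4)

Let u = y**2 + 4, so du = 2*y dy. When y = 0, u = 4; when y = 1, u = 5.
The integral becomes ∫ cos(u) du from 4 to 5, with antiderivative sin(u).
Back in y: F(y) = sin(y**2 + 4).
Then F(1) - F(0) = (sin(5)) - (sin(4)) = sin(5) - sin(4).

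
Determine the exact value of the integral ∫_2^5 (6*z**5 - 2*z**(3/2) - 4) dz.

-20*sqrt(5) + 16*sqrt(2)/5 + 15549

By the power rule, an antiderivative is F(z) = z**6 - 4*z**(5/2)/5 - 4*z.
Then F(5) - F(2) = (15605 - 20*sqrt(5)) - (56 - 16*sqrt(2)/5) = -20*sqrt(5) + 16*sqrt(2)/5 + 15549.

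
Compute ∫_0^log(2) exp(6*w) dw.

21/2

Let u = exp(w), so du = exp(w) dw. When w = 0, u = 1; when w = log(2), u = 2.
The integral becomes ∫ u**5 du from 1 to 2, with antiderivative u**6/6.
Back in w: F(w) = exp(6*w)/6.
Then F(log(2)) - F(0) = (32/3) - (1/6) = 21/2.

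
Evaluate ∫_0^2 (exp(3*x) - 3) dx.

-19/3 + exp(6)/3

An antiderivative is F(x) = exp(3*x)/3 - 3*x.
Then F(2) - F(0) = (-6 + exp(6)/3) - (1/3) = -19/3 + exp(6)/3.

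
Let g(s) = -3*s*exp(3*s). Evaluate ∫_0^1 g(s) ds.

-2*exp(3)/3 - 1/3

Integrate by parts once (u = s, dv = -3*exp(3*s) ds).
An antiderivative is F(s) = (-3*s + 1)*exp(3*s)/3.
Then F(1) - F(0) = (-2*exp(3)/3) - (1/3) = -2*exp(3)/3 - 1/3.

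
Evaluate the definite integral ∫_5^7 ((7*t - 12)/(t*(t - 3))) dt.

-4*log(5) + 3*log(2) + 4*log(7)

Factor the denominator: t**2 - 3*t = t(t - 3).
Partial fractions: (7*t - 12)/(t*(t - 3)) = 4/t + 3/(t - 3).
An antiderivative is F(t) = 4*log(t) + 3*log(t - 3).
Then F(7) - F(5) = (6*log(2) + 4*log(7)) - (3*log(2) + 4*log(5)) = -4*log(5) + 3*log(2) + 4*log(7).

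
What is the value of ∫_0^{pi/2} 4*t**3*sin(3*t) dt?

8/27 - pi**2/3

Integrate by parts 3 times (u = t^3, dv = 4*sin(3*t) dt).
An antiderivative is F(t) = -4*t**3*cos(3*t)/3 + 4*t**2*sin(3*t)/3 + 8*t*cos(3*t)/9 - 8*sin(3*t)/27.
Then F(pi/2) - F(0) = (8/27 - pi**2/3) - (0) = 8/27 - pi**2/3.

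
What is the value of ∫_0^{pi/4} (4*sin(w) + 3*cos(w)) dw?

4 - sqrt(2)/2

An antiderivative is F(w) = 3*sin(w) - 4*cos(w).
Then F(pi/4) - F(0) = (-sqrt(2)/2) - (-4) = 4 - sqrt(2)/2.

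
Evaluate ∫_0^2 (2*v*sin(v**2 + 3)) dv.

Let u = v**2 + 3, so du = 2*v dv. When v = 0, u = 3; when v = 2, u = 7.
The integral becomes ∫ sin(u) du from 3 to 7, with antiderivative -cos(u).
Back in v: F(v) = -cos(v**2 + 3).
Then F(2) - F(0) = (-cos(7)) - (-cos(3)) = cos(3) - cos(7).

cos(3) - cos(7)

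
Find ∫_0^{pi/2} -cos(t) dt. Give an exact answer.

An antiderivative is F(t) = -sin(t).
Then F(pi/2) - F(0) = (-1) - (0) = -1.

-1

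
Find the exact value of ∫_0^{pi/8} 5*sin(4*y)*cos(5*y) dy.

Use the identity sin(4*y)cos(5*y) = [sin(9*y) + sin(-y)]/2.
An antiderivative is F(y) = 5*cos(y)/2 - 5*cos(9*y)/18.
Then F(pi/8) - F(0) = (25*sqrt(sqrt(2) + 2)/18) - (20/9) = -20/9 + 25*sqrt(sqrt(2) + 2)/18.

-20/9 + 25*sqrt(sqrt(2) + 2)/18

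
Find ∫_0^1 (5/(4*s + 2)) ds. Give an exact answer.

5*log(3)/4

An antiderivative is F(s) = 5*log(4*s + 2)/4.
Then F(1) - F(0) = (5*log(6)/4) - (5*log(2)/4) = 5*log(3)/4.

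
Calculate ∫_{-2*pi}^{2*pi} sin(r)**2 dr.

Use the identity sin^2(r) = (1 - cos(2*r))/2.
An antiderivative is F(r) = r/2 - sin(2*r)/4.
Then F(2*pi) - F(-2*pi) = (pi) - (-pi) = 2*pi.

2*pi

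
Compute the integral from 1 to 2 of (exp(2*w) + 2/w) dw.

-exp(2)/2 + log(4) + exp(4)/2

An antiderivative is F(w) = exp(2*w)/2 + 2*log(w).
Then F(2) - F(1) = (log(4) + exp(4)/2) - (exp(2)/2) = -exp(2)/2 + log(4) + exp(4)/2.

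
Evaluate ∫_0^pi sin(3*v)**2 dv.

pi/2

Use the identity sin^2(3*v) = (1 - cos(6*v))/2.
An antiderivative is F(v) = v/2 - sin(6*v)/12.
Then F(pi) - F(0) = (pi/2) - (0) = pi/2.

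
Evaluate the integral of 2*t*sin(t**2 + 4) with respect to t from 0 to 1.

Let u = t**2 + 4, so du = 2*t dt. When t = 0, u = 4; when t = 1, u = 5.
The integral becomes ∫ sin(u) du from 4 to 5, with antiderivative -cos(u).
Back in t: F(t) = -cos(t**2 + 4).
Then F(1) - F(0) = (-cos(5)) - (-cos(4)) = cos(4) - cos(5).

cos(4) - cos(5)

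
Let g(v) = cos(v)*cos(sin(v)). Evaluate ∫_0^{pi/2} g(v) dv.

Let u = sin(v), so du = cos(v) dv. When v = 0, u = 0; when v = pi/2, u = 1.
The integral becomes ∫ cos(u) du from 0 to 1, with antiderivative sin(u).
Back in v: F(v) = sin(sin(v)).
Then F(pi/2) - F(0) = (sin(1)) - (0) = sin(1).

sin(1)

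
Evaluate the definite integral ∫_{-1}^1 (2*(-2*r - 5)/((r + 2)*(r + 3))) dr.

Factor the denominator: r**2 + 5*r + 6 = (r + 3)(r + 2).
Partial fractions: 2*(-2*r - 5)/((r + 2)*(r + 3)) = -2/(r + 3) - 2/(r + 2).
An antiderivative is F(r) = -2*log(r + 2) - 2*log(r + 3).
Then F(1) - F(-1) = (-4*log(2) - 2*log(3)) - (-log(4)) = -log(36).

-log(36)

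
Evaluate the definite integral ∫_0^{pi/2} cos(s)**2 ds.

pi/4

Use the identity cos^2(s) = (1 + cos(2*s))/2.
An antiderivative is F(s) = s/2 + sin(2*s)/4.
Then F(pi/2) - F(0) = (pi/4) - (0) = pi/4.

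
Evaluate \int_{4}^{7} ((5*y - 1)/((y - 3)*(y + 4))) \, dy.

-5*log(2) + 3*log(11)

Factor the denominator: y**2 + y - 12 = (y + 4)(y - 3).
Partial fractions: (5*y - 1)/((y - 3)*(y + 4)) = 3/(y + 4) + 2/(y - 3).
An antiderivative is F(y) = 2*log(y - 3) + 3*log(y + 4).
Then F(7) - F(4) = (4*log(2) + 3*log(11)) - (9*log(2)) = -5*log(2) + 3*log(11).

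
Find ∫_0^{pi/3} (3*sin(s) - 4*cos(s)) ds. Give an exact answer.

3/2 - 2*sqrt(3)

An antiderivative is F(s) = -4*sin(s) - 3*cos(s).
Then F(pi/3) - F(0) = (-2*sqrt(3) - 3/2) - (-3) = 3/2 - 2*sqrt(3).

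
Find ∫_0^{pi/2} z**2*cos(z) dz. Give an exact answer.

Integrate by parts twice (u = z^2, dv = cos(z) dz).
An antiderivative is F(z) = z**2*sin(z) + 2*z*cos(z) - 2*sin(z).
Then F(pi/2) - F(0) = (-2 + pi**2/4) - (0) = -2 + pi**2/4.

-2 + pi**2/4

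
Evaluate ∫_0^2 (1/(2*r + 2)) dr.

log(3)/2

An antiderivative is F(r) = log(2*r + 2)/2.
Then F(2) - F(0) = (log(6)/2) - (log(2)/2) = log(3)/2.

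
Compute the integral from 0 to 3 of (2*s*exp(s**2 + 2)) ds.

-exp(2) + exp(11)

Let u = s**2 + 2, so du = 2*s ds. When s = 0, u = 2; when s = 3, u = 11.
The integral becomes ∫ exp(u) du from 2 to 11, with antiderivative exp(u).
Back in s: F(s) = exp(s**2 + 2).
Then F(3) - F(0) = (exp(11)) - (exp(2)) = -exp(2) + exp(11).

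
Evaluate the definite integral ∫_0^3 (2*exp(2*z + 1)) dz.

-exp(1) + exp(7)

Let u = 2*z + 1, so du = 2 dz. When z = 0, u = 1; when z = 3, u = 7.
The integral becomes ∫ exp(u) du from 1 to 7, with antiderivative exp(u).
Back in z: F(z) = exp(2*z + 1).
Then F(3) - F(0) = (exp(7)) - (exp(1)) = -exp(1) + exp(7).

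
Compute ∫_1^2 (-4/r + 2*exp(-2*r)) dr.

An antiderivative is F(r) = -4*log(r) - exp(-2*r).
Then F(2) - F(1) = (-4*log(2) - exp(-4)) - (-exp(-2)) = -4*log(2) - exp(-4) + exp(-2).

-4*log(2) - exp(-4) + exp(-2)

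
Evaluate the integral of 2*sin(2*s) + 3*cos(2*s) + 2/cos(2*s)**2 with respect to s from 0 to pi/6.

1/2 + 7*sqrt(3)/4

An antiderivative is F(s) = 3*sin(2*s)/2 - cos(2*s) + tan(2*s).
Then F(pi/6) - F(0) = (-1/2 + 7*sqrt(3)/4) - (-1) = 1/2 + 7*sqrt(3)/4.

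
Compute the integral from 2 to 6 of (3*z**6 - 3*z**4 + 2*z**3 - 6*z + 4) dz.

4054096/35

By the power rule, an antiderivative is F(z) = 3*z**7/7 - 3*z**5/5 + z**4/2 - 3*z**2 + 4*z.
Then F(6) - F(2) = (4055484/35) - (1388/35) = 4054096/35.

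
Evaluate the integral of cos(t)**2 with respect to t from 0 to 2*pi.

Use the identity cos^2(t) = (1 + cos(2*t))/2.
An antiderivative is F(t) = t/2 + sin(2*t)/4.
Then F(2*pi) - F(0) = (pi) - (0) = pi.

pi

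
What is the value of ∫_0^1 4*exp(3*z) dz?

An antiderivative is F(z) = 4*exp(3*z)/3.
Then F(1) - F(0) = (4*exp(3)/3) - (4/3) = -4/3 + 4*exp(3)/3.

-4/3 + 4*exp(3)/3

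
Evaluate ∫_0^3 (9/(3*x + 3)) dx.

Let u = 3*x + 3, so du = 3 dx. When x = 0, u = 3; when x = 3, u = 12.
The integral becomes 3·∫ 1/u du from 3 to 12, with antiderivative 3*log(u).
Back in x: F(x) = 3*log(3*x + 3).
Then F(3) - F(0) = (3*log(3) + 6*log(2)) - (log(27)) = log(64).

log(64)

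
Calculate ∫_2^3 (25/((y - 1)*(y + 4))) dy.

Factor the denominator: y**2 + 3*y - 4 = (y + 4)(y - 1).
Partial fractions: 25/((y - 1)*(y + 4)) = -5/(y + 4) + 5/(y - 1).
An antiderivative is F(y) = 5*log(y - 1) - 5*log(y + 4).
Then F(3) - F(2) = (-5*log(7) + 5*log(2)) - (-5*log(3) - 5*log(2)) = -5*log(7) + 5*log(3) + 10*log(2).

-5*log(7) + 5*log(3) + 10*log(2)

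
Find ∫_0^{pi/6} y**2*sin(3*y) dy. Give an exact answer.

Integrate by parts twice (u = y^2, dv = sin(3*y) dy).
An antiderivative is F(y) = -y**2*cos(3*y)/3 + 2*y*sin(3*y)/9 + 2*cos(3*y)/27.
Then F(pi/6) - F(0) = (pi/27) - (2/27) = -2/27 + pi/27.

-2/27 + pi/27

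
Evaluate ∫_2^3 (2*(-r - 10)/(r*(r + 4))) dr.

Factor the denominator: r**2 + 4*r = (r + 4)r.
Partial fractions: 2*(-r - 10)/(r*(r + 4)) = 3/(r + 4) - 5/r.
An antiderivative is F(r) = -5*log(r) + 3*log(r + 4).
Then F(3) - F(2) = (-5*log(3) + 3*log(7)) - (log(27/4)) = -8*log(3) + 2*log(2) + 3*log(7).

-8*log(3) + 2*log(2) + 3*log(7)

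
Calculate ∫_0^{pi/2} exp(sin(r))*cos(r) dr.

-1 + E

Let u = sin(r), so du = cos(r) dr. When r = 0, u = 0; when r = pi/2, u = 1.
The integral becomes ∫ exp(u) du from 0 to 1, with antiderivative exp(u).
Back in r: F(r) = exp(sin(r)).
Then F(pi/2) - F(0) = (E) - (1) = -1 + E.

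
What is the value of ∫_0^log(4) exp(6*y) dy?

1365/2

Let u = exp(y), so du = exp(y) dy. When y = 0, u = 1; when y = log(4), u = 4.
The integral becomes ∫ u**5 du from 1 to 4, with antiderivative u**6/6.
Back in y: F(y) = exp(6*y)/6.
Then F(log(4)) - F(0) = (2048/3) - (1/6) = 1365/2.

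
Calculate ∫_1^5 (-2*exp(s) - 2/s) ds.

-2*exp(5) - 2*log(5) + 2*exp(1)

An antiderivative is F(s) = -2*exp(s) - 2*log(s).
Then F(5) - F(1) = (-2*exp(5) - 2*log(5)) - (-2*exp(1)) = -2*exp(5) - 2*log(5) + 2*exp(1).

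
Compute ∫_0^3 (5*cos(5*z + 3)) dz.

sin(18) - sin(3)

Let u = 5*z + 3, so du = 5 dz. When z = 0, u = 3; when z = 3, u = 18.
The integral becomes ∫ cos(u) du from 3 to 18, with antiderivative sin(u).
Back in z: F(z) = sin(5*z + 3).
Then F(3) - F(0) = (sin(18)) - (sin(3)) = sin(18) - sin(3).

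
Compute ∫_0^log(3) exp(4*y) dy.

20

Let u = exp(y), so du = exp(y) dy. When y = 0, u = 1; when y = log(3), u = 3.
The integral becomes ∫ u**3 du from 1 to 3, with antiderivative u**4/4.
Back in y: F(y) = exp(4*y)/4.
Then F(log(3)) - F(0) = (81/4) - (1/4) = 20.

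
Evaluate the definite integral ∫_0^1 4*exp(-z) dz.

4 - 4*exp(-1)

An antiderivative is F(z) = -4*exp(-z).
Then F(1) - F(0) = (-4*exp(-1)) - (-4) = 4 - 4*exp(-1).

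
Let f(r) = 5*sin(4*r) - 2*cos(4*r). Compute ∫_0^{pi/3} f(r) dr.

sqrt(3)/4 + 15/8

An antiderivative is F(r) = -sin(4*r)/2 - 5*cos(4*r)/4.
Then F(pi/3) - F(0) = (sqrt(3)/4 + 5/8) - (-5/4) = sqrt(3)/4 + 15/8.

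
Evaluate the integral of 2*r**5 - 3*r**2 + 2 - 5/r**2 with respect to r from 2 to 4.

By the power rule, an antiderivative is F(r) = r**6/3 - r**3 + 2*r + 5/r.
Then F(4) - F(2) = (15727/12) - (119/6) = 5163/4.

5163/4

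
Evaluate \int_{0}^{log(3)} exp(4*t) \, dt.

20

Let u = exp(t), so du = exp(t) dt. When t = 0, u = 1; when t = log(3), u = 3.
The integral becomes ∫ u**3 du from 1 to 3, with antiderivative u**4/4.
Back in t: F(t) = exp(4*t)/4.
Then F(log(3)) - F(0) = (81/4) - (1/4) = 20.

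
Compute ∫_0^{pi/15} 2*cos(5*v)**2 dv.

Use the identity cos^2(5*v) = (1 + cos(10*v))/2.
An antiderivative is F(v) = v + sin(10*v)/10.
Then F(pi/15) - F(0) = (sqrt(3)/20 + pi/15) - (0) = sqrt(3)/20 + pi/15.

sqrt(3)/20 + pi/15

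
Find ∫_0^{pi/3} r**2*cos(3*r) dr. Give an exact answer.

Integrate by parts twice (u = r^2, dv = cos(3*r) dr).
An antiderivative is F(r) = r**2*sin(3*r)/3 + 2*r*cos(3*r)/9 - 2*sin(3*r)/27.
Then F(pi/3) - F(0) = (-2*pi/27) - (0) = -2*pi/27.

-2*pi/27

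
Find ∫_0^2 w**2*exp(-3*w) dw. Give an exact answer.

2/27 - 50*exp(-6)/27

Integrate by parts twice (u = w^2, dv = exp(-3*w) dw).
An antiderivative is F(w) = (-9*w**2 - 6*w - 2)*exp(-3*w)/27.
Then F(2) - F(0) = (-50*exp(-6)/27) - (-2/27) = 2/27 - 50*exp(-6)/27.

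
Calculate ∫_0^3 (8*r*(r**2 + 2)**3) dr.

14625

Let u = r**2 + 2, so du = 2*r dr. When r = 0, u = 2; when r = 3, u = 11.
The integral becomes 4·∫ u**3 du from 2 to 11, with antiderivative u**4.
Back in r: F(r) = (r**2 + 2)**4.
Then F(3) - F(0) = (14641) - (16) = 14625.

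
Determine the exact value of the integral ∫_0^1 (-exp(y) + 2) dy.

An antiderivative is F(y) = 2*y - exp(y).
Then F(1) - F(0) = (2 - E) - (-1) = 3 - E.

3 - E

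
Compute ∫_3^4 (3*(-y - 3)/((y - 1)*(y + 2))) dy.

-3*log(3) - log(5) + 5*log(2)

Factor the denominator: y**2 + y - 2 = (y + 2)(y - 1).
Partial fractions: 3*(-y - 3)/((y - 1)*(y + 2)) = 1/(y + 2) - 4/(y - 1).
An antiderivative is F(y) = -4*log(y - 1) + log(y + 2).
Then F(4) - F(3) = (log(2/27)) - (log(5/16)) = -3*log(3) - log(5) + 5*log(2).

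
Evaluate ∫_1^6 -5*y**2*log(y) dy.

-360*log(3) - 360*log(2) + 1075/9

Integrate by parts once (u = ln y, dv = -5*y**2 dy).
An antiderivative is F(y) = -5*y**3*(3*log(y) - 1)/9.
Then F(6) - F(1) = (-360*log(3) - 360*log(2) + 120) - (5/9) = -360*log(3) - 360*log(2) + 1075/9.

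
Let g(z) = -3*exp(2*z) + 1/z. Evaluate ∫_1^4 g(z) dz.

-3*exp(8)/2 + log(4) + 3*exp(2)/2

An antiderivative is F(z) = -3*exp(2*z)/2 + log(z).
Then F(4) - F(1) = (-3*exp(8)/2 + log(4)) - (-3*exp(2)/2) = -3*exp(8)/2 + log(4) + 3*exp(2)/2.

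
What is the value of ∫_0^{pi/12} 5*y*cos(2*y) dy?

Integrate by parts once (u = y, dv = 5*cos(2*y) dy).
An antiderivative is F(y) = 5*y*sin(2*y)/2 + 5*cos(2*y)/4.
Then F(pi/12) - F(0) = (5*pi/48 + 5*sqrt(3)/8) - (5/4) = -5/4 + 5*pi/48 + 5*sqrt(3)/8.

-5/4 + 5*pi/48 + 5*sqrt(3)/8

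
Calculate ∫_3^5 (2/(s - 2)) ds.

An antiderivative is F(s) = 2*log(s - 2).
Then F(5) - F(3) = (log(9)) - (0) = log(9).

log(9)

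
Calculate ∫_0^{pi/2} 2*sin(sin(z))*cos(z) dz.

2 - 2*cos(1)

Let u = sin(z), so du = cos(z) dz. When z = 0, u = 0; when z = pi/2, u = 1.
The integral becomes 2·∫ sin(u) du from 0 to 1, with antiderivative -2*cos(u).
Back in z: F(z) = -2*cos(sin(z)).
Then F(pi/2) - F(0) = (-2*cos(1)) - (-2) = 2 - 2*cos(1).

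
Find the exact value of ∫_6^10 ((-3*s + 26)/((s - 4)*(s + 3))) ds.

Factor the denominator: s**2 - s - 12 = (s + 3)(s - 4).
Partial fractions: (-3*s + 26)/((s - 4)*(s + 3)) = -5/(s + 3) + 2/(s - 4).
An antiderivative is F(s) = 2*log(s - 4) - 5*log(s + 3).
Then F(10) - F(6) = (-5*log(13) + 2*log(2) + 2*log(3)) - (-10*log(3) + 2*log(2)) = -5*log(13) + 12*log(3).

-5*log(13) + 12*log(3)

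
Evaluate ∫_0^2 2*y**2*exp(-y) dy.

4 - 20*exp(-2)

Integrate by parts twice (u = y^2, dv = 2*exp(-y) dy).
An antiderivative is F(y) = (-2*y**2 - 4*y - 4)*exp(-y).
Then F(2) - F(0) = (-20*exp(-2)) - (-4) = 4 - 20*exp(-2).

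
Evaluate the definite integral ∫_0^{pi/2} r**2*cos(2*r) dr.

Integrate by parts twice (u = r^2, dv = cos(2*r) dr).
An antiderivative is F(r) = r**2*sin(2*r)/2 + r*cos(2*r)/2 - sin(2*r)/4.
Then F(pi/2) - F(0) = (-pi/4) - (0) = -pi/4.

-pi/4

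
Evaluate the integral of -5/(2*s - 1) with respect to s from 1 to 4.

-5*log(7)/2

An antiderivative is F(s) = -5*log(2*s - 1)/2.
Then F(4) - F(1) = (-5*log(7)/2) - (0) = -5*log(7)/2.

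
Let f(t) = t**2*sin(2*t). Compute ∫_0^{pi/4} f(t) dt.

-1/4 + pi/8

Integrate by parts twice (u = t^2, dv = sin(2*t) dt).
An antiderivative is F(t) = -t**2*cos(2*t)/2 + t*sin(2*t)/2 + cos(2*t)/4.
Then F(pi/4) - F(0) = (pi/8) - (1/4) = -1/4 + pi/8.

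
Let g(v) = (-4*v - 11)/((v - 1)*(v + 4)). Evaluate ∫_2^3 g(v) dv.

log(3/28)

Factor the denominator: v**2 + 3*v - 4 = (v + 4)(v - 1).
Partial fractions: (-4*v - 11)/((v - 1)*(v + 4)) = -1/(v + 4) - 3/(v - 1).
An antiderivative is F(v) = -3*log(v - 1) - log(v + 4).
Then F(3) - F(2) = (-log(56)) - (-log(6)) = log(3/28).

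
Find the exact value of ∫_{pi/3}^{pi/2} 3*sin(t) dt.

3/2

An antiderivative is F(t) = -3*cos(t).
Then F(pi/2) - F(pi/3) = (0) - (-3/2) = 3/2.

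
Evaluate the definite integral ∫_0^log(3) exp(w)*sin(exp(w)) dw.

cos(1) - cos(3)

Let u = exp(w), so du = exp(w) dw. When w = 0, u = 1; when w = log(3), u = 3.
The integral becomes ∫ sin(u) du from 1 to 3, with antiderivative -cos(u).
Back in w: F(w) = -cos(exp(w)).
Then F(log(3)) - F(0) = (-cos(3)) - (-cos(1)) = cos(1) - cos(3).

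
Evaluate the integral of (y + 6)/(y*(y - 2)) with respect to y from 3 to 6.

Factor the denominator: y**2 - 2*y = y(y - 2).
Partial fractions: (y + 6)/(y*(y - 2)) = -3/y + 4/(y - 2).
An antiderivative is F(y) = -3*log(y) + 4*log(y - 2).
Then F(6) - F(3) = (log(32/27)) - (-log(27)) = log(32).

log(32)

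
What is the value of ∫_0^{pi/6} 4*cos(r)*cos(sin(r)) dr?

4*sin(1/2)

Let u = sin(r), so du = cos(r) dr. When r = 0, u = 0; when r = pi/6, u = 1/2.
The integral becomes 4·∫ cos(u) du from 0 to 1/2, with antiderivative 4*sin(u).
Back in r: F(r) = 4*sin(sin(r)).
Then F(pi/6) - F(0) = (4*sin(1/2)) - (0) = 4*sin(1/2).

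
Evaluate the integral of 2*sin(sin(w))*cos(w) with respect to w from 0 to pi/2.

Let u = sin(w), so du = cos(w) dw. When w = 0, u = 0; when w = pi/2, u = 1.
The integral becomes 2·∫ sin(u) du from 0 to 1, with antiderivative -2*cos(u).
Back in w: F(w) = -2*cos(sin(w)).
Then F(pi/2) - F(0) = (-2*cos(1)) - (-2) = 2 - 2*cos(1).

2 - 2*cos(1)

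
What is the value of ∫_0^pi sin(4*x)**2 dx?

pi/2

Use the identity sin^2(4*x) = (1 - cos(8*x))/2.
An antiderivative is F(x) = x/2 - sin(8*x)/16.
Then F(pi) - F(0) = (pi/2) - (0) = pi/2.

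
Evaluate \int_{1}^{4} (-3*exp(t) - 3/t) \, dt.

An antiderivative is F(t) = -3*exp(t) - 3*log(t).
Then F(4) - F(1) = (-3*exp(4) - 3*log(4)) - (-3*exp(1)) = -3*exp(4) - 3*log(4) + 3*exp(1).

-3*exp(4) - 3*log(4) + 3*exp(1)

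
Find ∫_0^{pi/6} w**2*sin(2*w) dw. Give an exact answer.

Integrate by parts twice (u = w^2, dv = sin(2*w) dw).
An antiderivative is F(w) = -w**2*cos(2*w)/2 + w*sin(2*w)/2 + cos(2*w)/4.
Then F(pi/6) - F(0) = (-pi**2/144 + 1/8 + sqrt(3)*pi/24) - (1/4) = -1/8 - pi**2/144 + sqrt(3)*pi/24.

-1/8 - pi**2/144 + sqrt(3)*pi/24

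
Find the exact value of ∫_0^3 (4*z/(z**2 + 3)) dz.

log(16)

Let u = z**2 + 3, so du = 2*z dz. When z = 0, u = 3; when z = 3, u = 12.
The integral becomes 2·∫ 1/u du from 3 to 12, with antiderivative 2*log(u).
Back in z: F(z) = 2*log(z**2 + 3).
Then F(3) - F(0) = (2*log(3) + 4*log(2)) - (log(9)) = log(16).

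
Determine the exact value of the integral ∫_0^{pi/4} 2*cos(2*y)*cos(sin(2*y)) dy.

Let u = sin(2*y), so du = 2*cos(2*y) dy. When y = 0, u = 0; when y = pi/4, u = 1.
The integral becomes ∫ cos(u) du from 0 to 1, with antiderivative sin(u).
Back in y: F(y) = sin(sin(2*y)).
Then F(pi/4) - F(0) = (sin(1)) - (0) = sin(1).

sin(1)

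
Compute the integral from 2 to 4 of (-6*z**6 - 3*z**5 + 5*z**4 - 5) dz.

-104774/7

By the power rule, an antiderivative is F(z) = -6*z**7/7 - z**6/2 + z**5 - 5*z.
Then F(4) - F(2) = (-105612/7) - (-838/7) = -104774/7.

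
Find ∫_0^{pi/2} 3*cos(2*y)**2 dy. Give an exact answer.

3*pi/4

Use the identity cos^2(2*y) = (1 + cos(4*y))/2.
An antiderivative is F(y) = 3*y/2 + 3*sin(4*y)/8.
Then F(pi/2) - F(0) = (3*pi/4) - (0) = 3*pi/4.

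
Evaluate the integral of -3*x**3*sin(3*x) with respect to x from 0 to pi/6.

2/9 - pi**2/36

Integrate by parts 3 times (u = x^3, dv = -3*sin(3*x) dx).
An antiderivative is F(x) = x**3*cos(3*x) - x**2*sin(3*x) - 2*x*cos(3*x)/3 + 2*sin(3*x)/9.
Then F(pi/6) - F(0) = (2/9 - pi**2/36) - (0) = 2/9 - pi**2/36.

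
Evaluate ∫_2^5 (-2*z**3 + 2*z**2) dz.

-453/2

By the power rule, an antiderivative is F(z) = -z**4/2 + 2*z**3/3.
Then F(5) - F(2) = (-1375/6) - (-8/3) = -453/2.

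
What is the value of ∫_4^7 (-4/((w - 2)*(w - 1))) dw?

-4*log(5) + 8*log(2)

Factor the denominator: w**2 - 3*w + 2 = (w - 1)(w - 2).
Partial fractions: -4/((w - 2)*(w - 1)) = 4/(w - 1) - 4/(w - 2).
An antiderivative is F(w) = -4*log(w - 2) + 4*log(w - 1).
Then F(7) - F(4) = (-4*log(5) + 4*log(2) + 4*log(3)) - (log(81/16)) = -4*log(5) + 8*log(2).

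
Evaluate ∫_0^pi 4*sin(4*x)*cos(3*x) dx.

Use the identity sin(4*x)cos(3*x) = [sin(7*x) + sin(x)]/2.
An antiderivative is F(x) = -2*cos(x) - 2*cos(7*x)/7.
Then F(pi) - F(0) = (16/7) - (-16/7) = 32/7.

32/7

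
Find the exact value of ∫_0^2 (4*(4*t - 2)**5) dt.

23296/3

Let u = 4*t - 2, so du = 4 dt. When t = 0, u = -2; when t = 2, u = 6.
The integral becomes ∫ u**5 du from -2 to 6, with antiderivative u**6/6.
Back in t: F(t) = (4*t - 2)**6/6.
Then F(2) - F(0) = (7776) - (32/3) = 23296/3.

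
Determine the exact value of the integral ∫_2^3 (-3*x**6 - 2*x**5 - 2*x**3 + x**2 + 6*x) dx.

-46841/42

By the power rule, an antiderivative is F(x) = -3*x**7/7 - x**6/3 - x**4/2 + x**3/3 + 3*x**2.
Then F(3) - F(2) = (-16587/14) - (-1460/21) = -46841/42.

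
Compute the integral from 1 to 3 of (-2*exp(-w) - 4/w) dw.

-4*log(3) - 2*exp(-1) + 2*exp(-3)

An antiderivative is F(w) = -4*log(w) + 2*exp(-w).
Then F(3) - F(1) = (-4*log(3) + 2*exp(-3)) - (2*exp(-1)) = -4*log(3) - 2*exp(-1) + 2*exp(-3).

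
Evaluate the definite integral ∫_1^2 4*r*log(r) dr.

Integrate by parts once (u = ln r, dv = 4*r dr).
An antiderivative is F(r) = r**2*(2*log(r) - 1).
Then F(2) - F(1) = (-4 + 8*log(2)) - (-1) = -3 + 8*log(2).

-3 + 8*log(2)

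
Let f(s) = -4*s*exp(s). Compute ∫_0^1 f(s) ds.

Integrate by parts once (u = s, dv = -4*exp(s) ds).
An antiderivative is F(s) = (-4*s + 4)*exp(s).
Then F(1) - F(0) = (0) - (4) = -4.

-4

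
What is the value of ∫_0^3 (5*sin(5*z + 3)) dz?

Let u = 5*z + 3, so du = 5 dz. When z = 0, u = 3; when z = 3, u = 18.
The integral becomes ∫ sin(u) du from 3 to 18, with antiderivative -cos(u).
Back in z: F(z) = -cos(5*z + 3).
Then F(3) - F(0) = (-cos(18)) - (-cos(3)) = cos(3) - cos(18).

cos(3) - cos(18)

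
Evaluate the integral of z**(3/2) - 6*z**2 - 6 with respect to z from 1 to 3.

-322/5 + 18*sqrt(3)/5

By the power rule, an antiderivative is F(z) = 2*z**(5/2)/5 - 2*z**3 - 6*z.
Then F(3) - F(1) = (-72 + 18*sqrt(3)/5) - (-38/5) = -322/5 + 18*sqrt(3)/5.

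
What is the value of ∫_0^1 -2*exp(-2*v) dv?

An antiderivative is F(v) = exp(-2*v).
Then F(1) - F(0) = (exp(-2)) - (1) = -1 + exp(-2).

-1 + exp(-2)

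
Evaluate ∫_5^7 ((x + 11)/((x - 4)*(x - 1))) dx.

log(48)

Factor the denominator: x**2 - 5*x + 4 = (x - 1)(x - 4).
Partial fractions: (x + 11)/((x - 4)*(x - 1)) = -4/(x - 1) + 5/(x - 4).
An antiderivative is F(x) = 5*log(x - 4) - 4*log(x - 1).
Then F(7) - F(5) = (log(3/16)) - (-8*log(2)) = log(48).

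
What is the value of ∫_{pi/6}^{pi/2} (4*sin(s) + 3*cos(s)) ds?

3/2 + 2*sqrt(3)

An antiderivative is F(s) = 3*sin(s) - 4*cos(s).
Then F(pi/2) - F(pi/6) = (3) - (3/2 - 2*sqrt(3)) = 3/2 + 2*sqrt(3).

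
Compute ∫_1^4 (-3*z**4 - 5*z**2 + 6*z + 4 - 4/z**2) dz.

-3324/5

By the power rule, an antiderivative is F(z) = -3*z**5/5 - 5*z**3/3 + 3*z**2 + 4*z + 4/z.
Then F(4) - F(1) = (-9841/15) - (131/15) = -3324/5.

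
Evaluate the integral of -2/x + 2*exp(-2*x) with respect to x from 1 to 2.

An antiderivative is F(x) = -2*log(x) - exp(-2*x).
Then F(2) - F(1) = (-2*log(2) - exp(-4)) - (-exp(-2)) = -2*log(2) - exp(-4) + exp(-2).

-2*log(2) - exp(-4) + exp(-2)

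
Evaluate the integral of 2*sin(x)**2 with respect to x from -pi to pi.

Use the identity sin^2(x) = (1 - cos(2*x))/2.
An antiderivative is F(x) = x - sin(2*x)/2.
Then F(pi) - F(-pi) = (pi) - (-pi) = 2*pi.

2*pi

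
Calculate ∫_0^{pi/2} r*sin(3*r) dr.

-1/9

Integrate by parts once (u = r, dv = sin(3*r) dr).
An antiderivative is F(r) = -r*cos(3*r)/3 + sin(3*r)/9.
Then F(pi/2) - F(0) = (-1/9) - (0) = -1/9.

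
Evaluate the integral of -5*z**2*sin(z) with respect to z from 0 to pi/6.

-5*sqrt(3) - 5*pi/6 + 5*sqrt(3)*pi**2/72 + 10

Integrate by parts twice (u = z^2, dv = -5*sin(z) dz).
An antiderivative is F(z) = 5*z**2*cos(z) - 10*z*sin(z) - 10*cos(z).
Then F(pi/6) - F(0) = (-5*sqrt(3) - 5*pi/6 + 5*sqrt(3)*pi**2/72) - (-10) = -5*sqrt(3) - 5*pi/6 + 5*sqrt(3)*pi**2/72 + 10.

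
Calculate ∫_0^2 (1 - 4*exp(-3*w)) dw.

4*exp(-6)/3 + 2/3

An antiderivative is F(w) = w + 4*exp(-3*w)/3.
Then F(2) - F(0) = (4*exp(-6)/3 + 2) - (4/3) = 4*exp(-6)/3 + 2/3.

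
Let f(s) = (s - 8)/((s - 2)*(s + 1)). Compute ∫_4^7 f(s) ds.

-5*log(5) + 11*log(2)

Factor the denominator: s**2 - s - 2 = (s + 1)(s - 2).
Partial fractions: (s - 8)/((s - 2)*(s + 1)) = 3/(s + 1) - 2/(s - 2).
An antiderivative is F(s) = -2*log(s - 2) + 3*log(s + 1).
Then F(7) - F(4) = (-2*log(5) + 9*log(2)) - (-2*log(2) + 3*log(5)) = -5*log(5) + 11*log(2).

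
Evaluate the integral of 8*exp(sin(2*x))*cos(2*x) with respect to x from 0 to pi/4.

-4 + 4*E

Let u = sin(2*x), so du = 2*cos(2*x) dx. When x = 0, u = 0; when x = pi/4, u = 1.
The integral becomes 4·∫ exp(u) du from 0 to 1, with antiderivative 4*exp(u).
Back in x: F(x) = 4*exp(sin(2*x)).
Then F(pi/4) - F(0) = (4*E) - (4) = -4 + 4*E.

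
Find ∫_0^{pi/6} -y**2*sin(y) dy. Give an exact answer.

Integrate by parts twice (u = y^2, dv = -sin(y) dy).
An antiderivative is F(y) = y**2*cos(y) - 2*y*sin(y) - 2*cos(y).
Then F(pi/6) - F(0) = (-sqrt(3) - pi/6 + sqrt(3)*pi**2/72) - (-2) = -sqrt(3) - pi/6 + sqrt(3)*pi**2/72 + 2.

-sqrt(3) - pi/6 + sqrt(3)*pi**2/72 + 2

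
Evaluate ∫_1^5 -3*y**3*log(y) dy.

117 - 1875*log(5)/4

Integrate by parts once (u = ln y, dv = -3*y**3 dy).
An antiderivative is F(y) = -3*y**4*(4*log(y) - 1)/16.
Then F(5) - F(1) = (1875/16 - 1875*log(5)/4) - (3/16) = 117 - 1875*log(5)/4.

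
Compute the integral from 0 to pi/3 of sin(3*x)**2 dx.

pi/6

Use the identity sin^2(3*x) = (1 - cos(6*x))/2.
An antiderivative is F(x) = x/2 - sin(6*x)/12.
Then F(pi/3) - F(0) = (pi/6) - (0) = pi/6.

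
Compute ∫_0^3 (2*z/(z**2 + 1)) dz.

Let u = z**2 + 1, so du = 2*z dz. When z = 0, u = 1; when z = 3, u = 10.
The integral becomes ∫ 1/u du from 1 to 10, with antiderivative log(u).
Back in z: F(z) = log(z**2 + 1).
Then F(3) - F(0) = (log(10)) - (0) = log(10).

log(10)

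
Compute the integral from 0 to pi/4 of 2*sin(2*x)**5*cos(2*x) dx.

Let u = sin(2*x), so du = 2*cos(2*x) dx. When x = 0, u = 0; when x = pi/4, u = 1.
The integral becomes ∫ u**5 du from 0 to 1, with antiderivative u**6/6.
Back in x: F(x) = sin(2*x)**6/6.
Then F(pi/4) - F(0) = (1/6) - (0) = 1/6.

1/6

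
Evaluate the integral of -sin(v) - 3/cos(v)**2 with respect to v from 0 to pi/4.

An antiderivative is F(v) = cos(v) - 3*tan(v).
Then F(pi/4) - F(0) = (-3 + sqrt(2)/2) - (1) = -4 + sqrt(2)/2.

-4 + sqrt(2)/2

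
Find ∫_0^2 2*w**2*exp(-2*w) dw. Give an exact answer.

(-13 + exp(4))*exp(-4)/2

Integrate by parts twice (u = w^2, dv = 2*exp(-2*w) dw).
An antiderivative is F(w) = (-2*w**2 - 2*w - 1)*exp(-2*w)/2.
Then F(2) - F(0) = (-13*exp(-4)/2) - (-1/2) = (-13 + exp(4))*exp(-4)/2.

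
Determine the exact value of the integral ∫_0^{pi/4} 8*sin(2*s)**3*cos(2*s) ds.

1

Let u = sin(2*s), so du = 2*cos(2*s) ds. When s = 0, u = 0; when s = pi/4, u = 1.
The integral becomes 4·∫ u**3 du from 0 to 1, with antiderivative u**4.
Back in s: F(s) = sin(2*s)**4.
Then F(pi/4) - F(0) = (1) - (0) = 1.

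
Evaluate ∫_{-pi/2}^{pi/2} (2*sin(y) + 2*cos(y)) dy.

An antiderivative is F(y) = 2*sin(y) - 2*cos(y).
Then F(pi/2) - F(-pi/2) = (2) - (-2) = 4.

4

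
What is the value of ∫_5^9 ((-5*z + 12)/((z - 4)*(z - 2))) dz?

Factor the denominator: z**2 - 6*z + 8 = (z - 2)(z - 4).
Partial fractions: (-5*z + 12)/((z - 4)*(z - 2)) = -1/(z - 2) - 4/(z - 4).
An antiderivative is F(z) = -4*log(z - 4) - log(z - 2).
Then F(9) - F(5) = (-4*log(5) - log(7)) - (-log(3)) = -4*log(5) - log(7) + log(3).

-4*log(5) - log(7) + log(3)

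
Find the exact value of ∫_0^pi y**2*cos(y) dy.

-2*pi

Integrate by parts twice (u = y^2, dv = cos(y) dy).
An antiderivative is F(y) = y**2*sin(y) + 2*y*cos(y) - 2*sin(y).
Then F(pi) - F(0) = (-2*pi) - (0) = -2*pi.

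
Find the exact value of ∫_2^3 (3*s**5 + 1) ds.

667/2

By the power rule, an antiderivative is F(s) = s**6/2 + s.
Then F(3) - F(2) = (735/2) - (34) = 667/2.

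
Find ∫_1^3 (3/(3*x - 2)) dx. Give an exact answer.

An antiderivative is F(x) = log(3*x - 2).
Then F(3) - F(1) = (log(7)) - (0) = log(7).

log(7)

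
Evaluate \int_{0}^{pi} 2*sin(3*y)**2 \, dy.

pi

Use the identity sin^2(3*y) = (1 - cos(6*y))/2.
An antiderivative is F(y) = y - sin(6*y)/6.
Then F(pi) - F(0) = (pi) - (0) = pi.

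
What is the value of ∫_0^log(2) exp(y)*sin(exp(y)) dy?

Let u = exp(y), so du = exp(y) dy. When y = 0, u = 1; when y = log(2), u = 2.
The integral becomes ∫ sin(u) du from 1 to 2, with antiderivative -cos(u).
Back in y: F(y) = -cos(exp(y)).
Then F(log(2)) - F(0) = (-cos(2)) - (-cos(1)) = -cos(2) + cos(1).

-cos(2) + cos(1)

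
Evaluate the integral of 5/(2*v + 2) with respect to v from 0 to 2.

An antiderivative is F(v) = 5*log(2*v + 2)/2.
Then F(2) - F(0) = (5*log(6)/2) - (5*log(2)/2) = 5*log(3)/2.

5*log(3)/2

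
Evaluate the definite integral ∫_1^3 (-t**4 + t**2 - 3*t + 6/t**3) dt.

By the power rule, an antiderivative is F(t) = -t**5/5 + t**3/3 - 3*t**2/2 - 3/t**2.
Then F(3) - F(1) = (-1603/30) - (-131/30) = -736/15.

-736/15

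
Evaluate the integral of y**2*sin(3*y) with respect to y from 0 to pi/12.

-2/27 - sqrt(2)*pi**2/864 + sqrt(2)*pi/108 + sqrt(2)/27

Integrate by parts twice (u = y^2, dv = sin(3*y) dy).
An antiderivative is F(y) = -y**2*cos(3*y)/3 + 2*y*sin(3*y)/9 + 2*cos(3*y)/27.
Then F(pi/12) - F(0) = (sqrt(2)*(-pi**2 + 8*pi + 32)/864) - (2/27) = -2/27 - sqrt(2)*pi**2/864 + sqrt(2)*pi/108 + sqrt(2)/27.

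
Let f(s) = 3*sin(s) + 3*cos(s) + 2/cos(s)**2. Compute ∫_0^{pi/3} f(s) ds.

An antiderivative is F(s) = 3*sin(s) - 3*cos(s) + 2*tan(s).
Then F(pi/3) - F(0) = (-3/2 + 7*sqrt(3)/2) - (-3) = 3/2 + 7*sqrt(3)/2.

3/2 + 7*sqrt(3)/2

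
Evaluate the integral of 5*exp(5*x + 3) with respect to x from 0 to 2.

-exp(3) + exp(13)

Let u = 5*x + 3, so du = 5 dx. When x = 0, u = 3; when x = 2, u = 13.
The integral becomes ∫ exp(u) du from 3 to 13, with antiderivative exp(u).
Back in x: F(x) = exp(5*x + 3).
Then F(2) - F(0) = (exp(13)) - (exp(3)) = -exp(3) + exp(13).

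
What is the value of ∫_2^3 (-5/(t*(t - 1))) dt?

-10*log(2) + 5*log(3)

Factor the denominator: t**2 - t = t(t - 1).
Partial fractions: -5/(t*(t - 1)) = 5/t - 5/(t - 1).
An antiderivative is F(t) = 5*log(t) - 5*log(t - 1).
Then F(3) - F(2) = (-5*log(2) + 5*log(3)) - (log(32)) = -10*log(2) + 5*log(3).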